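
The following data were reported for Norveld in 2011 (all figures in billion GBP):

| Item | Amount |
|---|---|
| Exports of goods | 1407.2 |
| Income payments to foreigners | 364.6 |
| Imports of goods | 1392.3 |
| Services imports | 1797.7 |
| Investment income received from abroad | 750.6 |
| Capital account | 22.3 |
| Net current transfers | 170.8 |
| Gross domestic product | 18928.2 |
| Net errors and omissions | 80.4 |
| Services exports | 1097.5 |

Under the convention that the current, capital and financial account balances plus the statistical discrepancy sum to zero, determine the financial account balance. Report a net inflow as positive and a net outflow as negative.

Goods balance = 1407.2 - 1392.3 = 14.9
Services balance = 1097.5 - 1797.7 = -700.2
Trade balance (goods + services) = 14.9 + (-700.2) = -685.3
Net primary income = 750.6 - 364.6 = 386.0
Net secondary income = 170.8
Current account = -685.3 + 386.0 + 170.8 = -128.5
Financial account = -(-128.5 + 22.3 + 80.4) = 25.8

25.8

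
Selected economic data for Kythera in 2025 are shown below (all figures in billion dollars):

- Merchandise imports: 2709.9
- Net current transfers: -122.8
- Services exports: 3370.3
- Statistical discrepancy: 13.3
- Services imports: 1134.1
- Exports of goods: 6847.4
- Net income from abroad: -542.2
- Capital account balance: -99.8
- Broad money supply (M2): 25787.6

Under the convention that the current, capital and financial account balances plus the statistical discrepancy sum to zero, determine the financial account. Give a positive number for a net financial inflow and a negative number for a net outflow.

-5622.2

Goods balance = 6847.4 - 2709.9 = 4137.5
Services balance = 3370.3 - 1134.1 = 2236.2
Trade balance (goods + services) = 4137.5 + 2236.2 = 6373.7
Net primary income = -542.2
Net secondary income = -122.8
Current account = 6373.7 + (-542.2) + (-122.8) = 5708.7
Financial account = -(5708.7 + (-99.8) + 13.3) = -5622.2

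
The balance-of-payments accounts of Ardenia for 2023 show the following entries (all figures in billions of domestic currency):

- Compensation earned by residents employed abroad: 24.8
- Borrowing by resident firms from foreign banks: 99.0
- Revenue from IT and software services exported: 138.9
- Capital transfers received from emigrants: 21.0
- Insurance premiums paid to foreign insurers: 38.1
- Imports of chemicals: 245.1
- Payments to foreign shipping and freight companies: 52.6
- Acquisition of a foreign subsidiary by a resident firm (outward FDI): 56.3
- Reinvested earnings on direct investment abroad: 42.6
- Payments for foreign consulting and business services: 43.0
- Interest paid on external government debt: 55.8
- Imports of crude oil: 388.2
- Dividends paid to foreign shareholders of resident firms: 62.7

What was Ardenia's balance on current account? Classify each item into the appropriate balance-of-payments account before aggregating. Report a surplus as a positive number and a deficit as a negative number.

-679.2

Goods: -388.2 - 245.1 = -633.3
Services: -38.1 - 43.0 + 138.9 - 52.6 = 5.2
Primary income: 42.6 - 55.8 - 62.7 + 24.8 = -51.1
Current account = (-633.3) + 5.2 + (-51.1) = -679.2
(Excluded from the current account — financial account: borrowing by resident firms from foreign banks 99.0, acquisition of a foreign subsidiary by a resident firm (outward FDI) 56.3; capital account: capital transfers received from emigrants 21.0.)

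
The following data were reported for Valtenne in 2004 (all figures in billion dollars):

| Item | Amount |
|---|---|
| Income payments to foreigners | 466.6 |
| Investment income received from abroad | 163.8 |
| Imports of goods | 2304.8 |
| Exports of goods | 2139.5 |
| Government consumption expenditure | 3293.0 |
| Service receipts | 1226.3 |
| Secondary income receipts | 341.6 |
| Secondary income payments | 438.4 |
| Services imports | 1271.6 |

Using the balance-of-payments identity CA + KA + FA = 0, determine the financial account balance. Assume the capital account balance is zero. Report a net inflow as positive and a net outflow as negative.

610.2

Goods balance = 2139.5 - 2304.8 = -165.3
Services balance = 1226.3 - 1271.6 = -45.3
Trade balance (goods + services) = -165.3 + (-45.3) = -210.6
Net primary income = 163.8 - 466.6 = -302.8
Net secondary income = 341.6 - 438.4 = -96.8
Current account = -210.6 + (-302.8) + (-96.8) = -610.2
Financial account = -(-610.2) = 610.2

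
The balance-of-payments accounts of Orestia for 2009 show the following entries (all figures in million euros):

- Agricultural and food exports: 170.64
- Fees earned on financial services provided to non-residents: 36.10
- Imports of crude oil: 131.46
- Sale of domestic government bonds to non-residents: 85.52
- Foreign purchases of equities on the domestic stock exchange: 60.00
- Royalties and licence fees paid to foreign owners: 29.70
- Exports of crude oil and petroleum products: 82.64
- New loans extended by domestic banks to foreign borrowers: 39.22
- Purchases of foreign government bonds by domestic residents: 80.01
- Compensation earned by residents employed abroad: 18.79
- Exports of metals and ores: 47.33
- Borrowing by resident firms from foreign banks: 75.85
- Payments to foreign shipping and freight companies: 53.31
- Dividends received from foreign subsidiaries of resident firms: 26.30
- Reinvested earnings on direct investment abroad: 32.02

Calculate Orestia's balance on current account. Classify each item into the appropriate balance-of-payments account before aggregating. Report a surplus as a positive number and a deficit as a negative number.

Goods: 47.33 + 82.64 + 170.64 - 131.46 = 169.15
Services: -53.31 - 29.70 + 36.10 = -46.91
Primary income: 32.02 + 26.30 + 18.79 = 77.11
Current account = 169.15 + (-46.91) + 77.11 = 199.35
(Excluded from the current account — financial account: sale of domestic government bonds to non-residents 85.52, foreign purchases of equities on the domestic stock exchange 60.00, new loans extended by domestic banks to foreign borrowers 39.22, purchases of foreign government bonds by domestic residents 80.01, borrowing by resident firms from foreign banks 75.85.)

199.35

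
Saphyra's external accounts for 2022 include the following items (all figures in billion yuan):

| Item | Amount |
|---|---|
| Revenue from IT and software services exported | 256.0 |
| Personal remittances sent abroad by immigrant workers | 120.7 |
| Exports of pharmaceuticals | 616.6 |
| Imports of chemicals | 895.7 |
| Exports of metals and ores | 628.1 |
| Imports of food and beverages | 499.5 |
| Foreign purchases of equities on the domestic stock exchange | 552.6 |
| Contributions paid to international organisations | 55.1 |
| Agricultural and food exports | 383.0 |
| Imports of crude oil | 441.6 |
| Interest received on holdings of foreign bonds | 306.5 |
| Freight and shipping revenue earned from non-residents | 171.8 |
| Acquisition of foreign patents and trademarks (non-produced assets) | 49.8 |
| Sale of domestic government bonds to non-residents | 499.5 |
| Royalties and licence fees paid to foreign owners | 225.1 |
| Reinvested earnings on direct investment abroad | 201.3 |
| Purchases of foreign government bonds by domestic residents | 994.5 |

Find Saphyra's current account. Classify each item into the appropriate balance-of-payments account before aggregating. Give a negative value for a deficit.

325.6

Goods: 628.1 + 383.0 - 499.5 + 616.6 - 895.7 - 441.6 = -209.1
Services: 171.8 + 256.0 - 225.1 = 202.7
Primary income: 306.5 + 201.3 = 507.8
Secondary income: -55.1 - 120.7 = -175.8
Current account = (-209.1) + 202.7 + 507.8 + (-175.8) = 325.6
(Excluded from the current account — financial account: foreign purchases of equities on the domestic stock exchange 552.6, sale of domestic government bonds to non-residents 499.5, purchases of foreign government bonds by domestic residents 994.5; capital account: acquisition of foreign patents and trademarks (non-produced assets) 49.8.)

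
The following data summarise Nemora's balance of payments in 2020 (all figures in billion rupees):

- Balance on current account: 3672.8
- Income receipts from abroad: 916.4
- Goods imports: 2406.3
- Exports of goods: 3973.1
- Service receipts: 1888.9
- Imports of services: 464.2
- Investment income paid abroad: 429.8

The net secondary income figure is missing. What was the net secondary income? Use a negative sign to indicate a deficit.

194.7

Current account = goods balance + services balance + net primary income + net secondary income
Sum of the known components = 3478.1
Net secondary income = CA - (known components) = 3672.8 - 3478.1 = 194.7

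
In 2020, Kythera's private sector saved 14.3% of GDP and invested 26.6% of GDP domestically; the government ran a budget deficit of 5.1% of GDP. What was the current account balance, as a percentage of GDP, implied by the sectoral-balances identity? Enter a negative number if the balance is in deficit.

-17.4

By the sectoral-balances identity, CA = (S_private - I) + (T - G).
Private balance = 14.3 - 26.6 = -12.3
Government balance (T - G) = -5.1
CA = -12.3 + (-5.1) = -17.4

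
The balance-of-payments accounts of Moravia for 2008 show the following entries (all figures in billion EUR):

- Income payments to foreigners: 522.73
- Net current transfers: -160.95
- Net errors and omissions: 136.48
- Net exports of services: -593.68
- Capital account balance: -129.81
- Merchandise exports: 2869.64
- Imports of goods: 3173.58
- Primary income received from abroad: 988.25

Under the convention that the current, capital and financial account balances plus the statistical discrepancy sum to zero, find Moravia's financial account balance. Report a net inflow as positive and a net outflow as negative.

Goods balance = 2869.64 - 3173.58 = -303.94
Services balance = -593.68
Trade balance (goods + services) = -303.94 + (-593.68) = -897.62
Net primary income = 988.25 - 522.73 = 465.52
Net secondary income = -160.95
Current account = -897.62 + 465.52 + (-160.95) = -593.05
Financial account = -(-593.05 + (-129.81) + 136.48) = 586.38

586.38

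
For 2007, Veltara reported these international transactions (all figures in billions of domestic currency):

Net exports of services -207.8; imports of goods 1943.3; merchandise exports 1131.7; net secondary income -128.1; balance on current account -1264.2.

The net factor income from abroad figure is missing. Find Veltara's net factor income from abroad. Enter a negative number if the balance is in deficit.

Current account = goods balance + services balance + net primary income + net secondary income
Sum of the known components = -1147.5
Net factor income from abroad = CA - (known components) = -1264.2 - (-1147.5) = -116.7

-116.7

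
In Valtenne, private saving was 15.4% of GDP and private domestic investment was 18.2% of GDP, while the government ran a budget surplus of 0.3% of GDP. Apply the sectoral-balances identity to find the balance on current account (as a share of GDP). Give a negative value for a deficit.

By the sectoral-balances identity, CA = (S_private - I) + (T - G).
Private balance = 15.4 - 18.2 = -2.8
Government balance (T - G) = 0.3
CA = -2.8 + 0.3 = -2.5

-2.5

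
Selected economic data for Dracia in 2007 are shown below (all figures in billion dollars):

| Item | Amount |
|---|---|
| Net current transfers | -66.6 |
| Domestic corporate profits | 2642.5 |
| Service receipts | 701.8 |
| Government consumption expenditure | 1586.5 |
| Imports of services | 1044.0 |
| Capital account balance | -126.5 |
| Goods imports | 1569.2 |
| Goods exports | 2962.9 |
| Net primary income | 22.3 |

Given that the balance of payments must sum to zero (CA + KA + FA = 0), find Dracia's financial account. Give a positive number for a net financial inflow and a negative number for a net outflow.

Goods balance = 2962.9 - 1569.2 = 1393.7
Services balance = 701.8 - 1044.0 = -342.2
Trade balance (goods + services) = 1393.7 + (-342.2) = 1051.5
Net primary income = 22.3
Net secondary income = -66.6
Current account = 1051.5 + 22.3 + (-66.6) = 1007.2
Financial account = -(1007.2 + (-126.5)) = -880.7

-880.7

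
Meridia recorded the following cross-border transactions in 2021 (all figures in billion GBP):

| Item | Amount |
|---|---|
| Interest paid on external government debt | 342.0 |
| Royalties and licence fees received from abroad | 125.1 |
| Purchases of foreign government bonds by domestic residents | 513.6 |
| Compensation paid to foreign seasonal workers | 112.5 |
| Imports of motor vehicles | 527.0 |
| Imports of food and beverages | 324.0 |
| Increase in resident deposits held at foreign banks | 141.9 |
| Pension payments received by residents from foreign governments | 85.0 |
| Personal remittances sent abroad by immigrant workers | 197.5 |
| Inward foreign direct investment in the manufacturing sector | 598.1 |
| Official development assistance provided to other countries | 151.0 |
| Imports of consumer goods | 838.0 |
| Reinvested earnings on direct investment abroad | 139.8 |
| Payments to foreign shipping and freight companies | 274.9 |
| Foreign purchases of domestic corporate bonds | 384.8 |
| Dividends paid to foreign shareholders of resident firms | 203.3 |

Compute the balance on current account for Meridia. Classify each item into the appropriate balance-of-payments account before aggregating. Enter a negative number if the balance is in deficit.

Goods: -324.0 - 527.0 - 838.0 = -1689.0
Services: -274.9 + 125.1 = -149.8
Primary income: 139.8 - 342.0 - 203.3 - 112.5 = -518.0
Secondary income: -197.5 - 151.0 + 85.0 = -263.5
Current account = (-1689.0) + (-149.8) + (-518.0) + (-263.5) = -2620.3
(Excluded from the current account — financial account: purchases of foreign government bonds by domestic residents 513.6, increase in resident deposits held at foreign banks 141.9, inward foreign direct investment in the manufacturing sector 598.1, foreign purchases of domestic corporate bonds 384.8.)

-2620.3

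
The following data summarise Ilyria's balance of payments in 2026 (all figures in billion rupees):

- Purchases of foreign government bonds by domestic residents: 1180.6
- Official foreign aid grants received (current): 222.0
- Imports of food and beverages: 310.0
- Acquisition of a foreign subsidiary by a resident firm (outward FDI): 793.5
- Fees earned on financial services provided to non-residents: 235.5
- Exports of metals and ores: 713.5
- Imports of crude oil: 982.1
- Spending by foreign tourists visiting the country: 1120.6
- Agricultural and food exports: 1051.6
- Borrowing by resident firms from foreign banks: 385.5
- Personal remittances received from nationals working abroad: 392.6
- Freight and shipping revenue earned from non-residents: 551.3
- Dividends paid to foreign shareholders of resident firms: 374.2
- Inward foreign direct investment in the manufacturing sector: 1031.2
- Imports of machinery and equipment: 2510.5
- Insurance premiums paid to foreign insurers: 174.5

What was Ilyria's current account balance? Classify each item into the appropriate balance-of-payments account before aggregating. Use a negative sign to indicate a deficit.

-64.2

Goods: -2510.5 - 982.1 - 310.0 + 713.5 + 1051.6 = -2037.5
Services: -174.5 + 235.5 + 551.3 + 1120.6 = 1732.9
Primary income: -374.2
Secondary income: 222.0 + 392.6 = 614.6
Current account = (-2037.5) + 1732.9 + (-374.2) + 614.6 = -64.2
(Excluded from the current account — financial account: purchases of foreign government bonds by domestic residents 1180.6, acquisition of a foreign subsidiary by a resident firm (outward FDI) 793.5, borrowing by resident firms from foreign banks 385.5, inward foreign direct investment in the manufacturing sector 1031.2.)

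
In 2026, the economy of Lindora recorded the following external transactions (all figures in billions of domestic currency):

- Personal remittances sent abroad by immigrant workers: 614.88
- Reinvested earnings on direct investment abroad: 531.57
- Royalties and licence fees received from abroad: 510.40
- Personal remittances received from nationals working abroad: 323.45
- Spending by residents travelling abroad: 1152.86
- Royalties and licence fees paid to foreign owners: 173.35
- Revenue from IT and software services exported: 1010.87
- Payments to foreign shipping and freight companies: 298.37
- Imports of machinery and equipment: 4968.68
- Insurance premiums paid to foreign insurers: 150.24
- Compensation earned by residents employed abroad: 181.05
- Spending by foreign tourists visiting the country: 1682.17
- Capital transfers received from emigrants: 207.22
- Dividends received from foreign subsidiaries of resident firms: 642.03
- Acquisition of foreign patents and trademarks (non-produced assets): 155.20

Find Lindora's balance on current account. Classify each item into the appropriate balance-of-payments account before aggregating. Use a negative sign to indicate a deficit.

Goods: -4968.68
Services: 510.40 - 298.37 + 1010.87 + 1682.17 - 1152.86 - 150.24 - 173.35 = 1428.62
Primary income: 531.57 + 181.05 + 642.03 = 1354.65
Secondary income: -614.88 + 323.45 = -291.43
Current account = (-4968.68) + 1428.62 + 1354.65 + (-291.43) = -2476.84
(Excluded from the current account — capital account: capital transfers received from emigrants 207.22, acquisition of foreign patents and trademarks (non-produced assets) 155.20.)

-2476.84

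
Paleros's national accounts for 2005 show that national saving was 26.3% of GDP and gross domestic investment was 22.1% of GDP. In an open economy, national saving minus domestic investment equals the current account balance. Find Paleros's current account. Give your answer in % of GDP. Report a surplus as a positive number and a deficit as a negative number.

CA = S - I = 26.3 - 22.1 = 4.2

4.2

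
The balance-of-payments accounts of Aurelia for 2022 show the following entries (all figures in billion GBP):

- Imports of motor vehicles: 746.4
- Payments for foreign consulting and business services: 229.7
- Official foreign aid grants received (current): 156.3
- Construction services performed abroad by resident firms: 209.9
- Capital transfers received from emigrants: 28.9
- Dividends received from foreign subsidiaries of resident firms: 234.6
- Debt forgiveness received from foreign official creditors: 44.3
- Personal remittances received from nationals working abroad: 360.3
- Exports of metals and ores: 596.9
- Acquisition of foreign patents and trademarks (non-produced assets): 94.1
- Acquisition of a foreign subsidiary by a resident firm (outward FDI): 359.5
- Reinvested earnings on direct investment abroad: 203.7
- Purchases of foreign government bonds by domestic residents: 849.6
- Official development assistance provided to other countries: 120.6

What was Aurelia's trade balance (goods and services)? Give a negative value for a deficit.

Goods: 596.9 - 746.4 = -149.5
Services: 209.9 - 229.7 = -19.8
Trade balance = -149.5 + (-19.8) = -169.3
(Excluded from the trade balance — secondary income: official foreign aid grants received (current) 156.3, personal remittances received from nationals working abroad 360.3, official development assistance provided to other countries 120.6; capital account: capital transfers received from emigrants 28.9, debt forgiveness received from foreign official creditors 44.3, acquisition of foreign patents and trademarks (non-produced assets) 94.1; primary income: dividends received from foreign subsidiaries of resident firms 234.6, reinvested earnings on direct investment abroad 203.7; financial account: acquisition of a foreign subsidiary by a resident firm (outward FDI) 359.5, purchases of foreign government bonds by domestic residents 849.6.)

-169.3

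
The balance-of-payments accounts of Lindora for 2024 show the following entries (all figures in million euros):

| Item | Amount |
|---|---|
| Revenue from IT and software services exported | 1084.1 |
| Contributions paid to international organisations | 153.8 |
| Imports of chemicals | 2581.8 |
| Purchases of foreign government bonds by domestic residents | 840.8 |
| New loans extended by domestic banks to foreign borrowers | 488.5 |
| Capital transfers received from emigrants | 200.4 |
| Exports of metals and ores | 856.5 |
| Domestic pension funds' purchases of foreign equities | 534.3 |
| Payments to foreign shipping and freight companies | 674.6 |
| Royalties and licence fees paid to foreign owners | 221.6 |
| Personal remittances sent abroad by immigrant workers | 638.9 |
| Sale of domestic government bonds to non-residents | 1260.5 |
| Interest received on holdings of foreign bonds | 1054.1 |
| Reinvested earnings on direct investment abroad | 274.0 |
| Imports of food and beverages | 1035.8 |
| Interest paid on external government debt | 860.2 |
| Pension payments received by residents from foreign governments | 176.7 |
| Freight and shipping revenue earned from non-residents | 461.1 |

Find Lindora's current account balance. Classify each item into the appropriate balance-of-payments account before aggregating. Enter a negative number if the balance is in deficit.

Goods: -1035.8 + 856.5 - 2581.8 = -2761.1
Services: 461.1 - 221.6 - 674.6 + 1084.1 = 649.0
Primary income: 274.0 + 1054.1 - 860.2 = 467.9
Secondary income: 176.7 - 638.9 - 153.8 = -616.0
Current account = (-2761.1) + 649.0 + 467.9 + (-616.0) = -2260.2
(Excluded from the current account — financial account: purchases of foreign government bonds by domestic residents 840.8, new loans extended by domestic banks to foreign borrowers 488.5, domestic pension funds' purchases of foreign equities 534.3, sale of domestic government bonds to non-residents 1260.5; capital account: capital transfers received from emigrants 200.4.)

-2260.2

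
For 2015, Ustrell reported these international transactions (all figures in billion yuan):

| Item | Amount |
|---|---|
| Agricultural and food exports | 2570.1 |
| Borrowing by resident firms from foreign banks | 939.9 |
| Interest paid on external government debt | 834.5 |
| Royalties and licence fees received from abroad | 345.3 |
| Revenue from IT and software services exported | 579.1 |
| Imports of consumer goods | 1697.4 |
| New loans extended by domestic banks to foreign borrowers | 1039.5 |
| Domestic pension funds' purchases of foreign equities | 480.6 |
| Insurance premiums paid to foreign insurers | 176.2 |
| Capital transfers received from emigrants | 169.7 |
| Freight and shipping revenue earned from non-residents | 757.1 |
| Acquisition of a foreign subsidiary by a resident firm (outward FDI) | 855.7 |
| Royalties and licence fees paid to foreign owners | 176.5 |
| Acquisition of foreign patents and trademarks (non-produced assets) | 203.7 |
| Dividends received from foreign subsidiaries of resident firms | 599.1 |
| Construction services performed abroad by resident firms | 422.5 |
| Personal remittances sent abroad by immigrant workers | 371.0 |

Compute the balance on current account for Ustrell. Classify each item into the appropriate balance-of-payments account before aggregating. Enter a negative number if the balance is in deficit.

2017.6

Goods: 2570.1 - 1697.4 = 872.7
Services: 422.5 + 345.3 - 176.2 + 579.1 - 176.5 + 757.1 = 1751.3
Primary income: -834.5 + 599.1 = -235.4
Secondary income: -371.0
Current account = 872.7 + 1751.3 + (-235.4) + (-371.0) = 2017.6
(Excluded from the current account — financial account: borrowing by resident firms from foreign banks 939.9, new loans extended by domestic banks to foreign borrowers 1039.5, domestic pension funds' purchases of foreign equities 480.6, acquisition of a foreign subsidiary by a resident firm (outward FDI) 855.7; capital account: capital transfers received from emigrants 169.7, acquisition of foreign patents and trademarks (non-produced assets) 203.7.)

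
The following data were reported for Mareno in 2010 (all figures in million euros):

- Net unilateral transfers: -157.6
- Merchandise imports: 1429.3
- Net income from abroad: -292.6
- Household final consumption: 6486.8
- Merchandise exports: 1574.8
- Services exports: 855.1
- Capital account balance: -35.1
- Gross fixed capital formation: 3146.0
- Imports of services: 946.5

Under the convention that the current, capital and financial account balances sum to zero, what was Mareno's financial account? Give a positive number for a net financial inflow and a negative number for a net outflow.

Goods balance = 1574.8 - 1429.3 = 145.5
Services balance = 855.1 - 946.5 = -91.4
Trade balance (goods + services) = 145.5 + (-91.4) = 54.1
Net primary income = -292.6
Net secondary income = -157.6
Current account = 54.1 + (-292.6) + (-157.6) = -396.1
Financial account = -(-396.1 + (-35.1)) = 431.2

431.2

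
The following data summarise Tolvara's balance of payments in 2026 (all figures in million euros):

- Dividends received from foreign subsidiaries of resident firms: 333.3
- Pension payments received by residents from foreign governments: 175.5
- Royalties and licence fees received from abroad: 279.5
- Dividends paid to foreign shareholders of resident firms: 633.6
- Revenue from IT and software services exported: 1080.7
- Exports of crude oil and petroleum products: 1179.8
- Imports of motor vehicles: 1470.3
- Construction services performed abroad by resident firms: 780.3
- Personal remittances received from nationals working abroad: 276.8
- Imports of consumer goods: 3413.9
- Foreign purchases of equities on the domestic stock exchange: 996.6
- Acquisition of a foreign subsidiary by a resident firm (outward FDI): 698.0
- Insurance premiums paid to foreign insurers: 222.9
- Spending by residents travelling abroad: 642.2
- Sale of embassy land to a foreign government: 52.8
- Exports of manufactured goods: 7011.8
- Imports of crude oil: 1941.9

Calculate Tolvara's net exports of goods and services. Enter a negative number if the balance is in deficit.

2640.9

Goods: 1179.8 - 3413.9 - 1941.9 + 7011.8 - 1470.3 = 1365.5
Services: -642.2 - 222.9 + 780.3 + 279.5 + 1080.7 = 1275.4
Trade balance = 1365.5 + 1275.4 = 2640.9
(Excluded from the trade balance — primary income: dividends received from foreign subsidiaries of resident firms 333.3, dividends paid to foreign shareholders of resident firms 633.6; secondary income: pension payments received by residents from foreign governments 175.5, personal remittances received from nationals working abroad 276.8; financial account: foreign purchases of equities on the domestic stock exchange 996.6, acquisition of a foreign subsidiary by a resident firm (outward FDI) 698.0; capital account: sale of embassy land to a foreign government 52.8.)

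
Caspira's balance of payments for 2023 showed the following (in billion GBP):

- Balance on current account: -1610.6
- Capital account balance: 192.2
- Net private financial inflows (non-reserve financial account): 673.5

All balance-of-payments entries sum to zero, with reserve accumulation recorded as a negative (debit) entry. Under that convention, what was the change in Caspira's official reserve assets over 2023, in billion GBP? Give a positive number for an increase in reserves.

Official reserve transactions balance = -((-1610.6) + 192.2 + 673.5) = 744.9
An accumulation of reserves is recorded as a debit (negative entry), so the change in the stock of reserves is the negative of that balance.
Change in official reserves = -(744.9) = -744.9

-744.9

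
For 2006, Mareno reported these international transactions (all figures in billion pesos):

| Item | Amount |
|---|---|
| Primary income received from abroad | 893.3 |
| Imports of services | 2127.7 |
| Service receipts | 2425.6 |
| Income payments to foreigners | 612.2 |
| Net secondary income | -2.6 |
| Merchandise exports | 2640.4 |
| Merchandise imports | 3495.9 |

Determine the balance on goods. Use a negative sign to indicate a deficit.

-855.5

Goods balance = 2640.4 - 3495.9 = -855.5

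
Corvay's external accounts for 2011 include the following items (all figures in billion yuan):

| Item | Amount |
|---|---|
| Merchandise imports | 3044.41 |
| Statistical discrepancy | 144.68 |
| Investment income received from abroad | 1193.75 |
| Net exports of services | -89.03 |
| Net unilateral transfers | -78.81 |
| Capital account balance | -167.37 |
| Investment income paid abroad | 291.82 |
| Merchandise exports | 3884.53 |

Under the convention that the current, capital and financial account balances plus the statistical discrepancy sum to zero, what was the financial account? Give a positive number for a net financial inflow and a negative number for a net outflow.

Goods balance = 3884.53 - 3044.41 = 840.12
Services balance = -89.03
Trade balance (goods + services) = 840.12 + (-89.03) = 751.09
Net primary income = 1193.75 - 291.82 = 901.93
Net secondary income = -78.81
Current account = 751.09 + 901.93 + (-78.81) = 1574.21
Financial account = -(1574.21 + (-167.37) + 144.68) = -1551.52

-1551.52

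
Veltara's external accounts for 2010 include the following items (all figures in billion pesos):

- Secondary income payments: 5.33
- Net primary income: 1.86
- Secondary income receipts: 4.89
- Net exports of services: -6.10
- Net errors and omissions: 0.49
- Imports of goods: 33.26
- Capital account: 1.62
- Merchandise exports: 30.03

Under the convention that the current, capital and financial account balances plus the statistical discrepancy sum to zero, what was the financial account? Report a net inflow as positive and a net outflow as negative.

5.80

Goods balance = 30.03 - 33.26 = -3.23
Services balance = -6.10
Trade balance (goods + services) = -3.23 + (-6.10) = -9.33
Net primary income = 1.86
Net secondary income = 4.89 - 5.33 = -0.44
Current account = -9.33 + 1.86 + (-0.44) = -7.91
Financial account = -(-7.91 + 1.62 + 0.49) = 5.80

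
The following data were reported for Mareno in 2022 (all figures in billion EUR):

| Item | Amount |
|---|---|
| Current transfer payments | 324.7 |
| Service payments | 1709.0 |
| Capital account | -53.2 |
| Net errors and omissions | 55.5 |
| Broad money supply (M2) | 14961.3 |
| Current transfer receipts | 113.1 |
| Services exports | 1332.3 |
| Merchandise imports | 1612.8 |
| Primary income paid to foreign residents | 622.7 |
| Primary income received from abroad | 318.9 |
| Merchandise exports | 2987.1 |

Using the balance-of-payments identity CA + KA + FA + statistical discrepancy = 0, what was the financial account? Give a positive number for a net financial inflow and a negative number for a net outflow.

Goods balance = 2987.1 - 1612.8 = 1374.3
Services balance = 1332.3 - 1709.0 = -376.7
Trade balance (goods + services) = 1374.3 + (-376.7) = 997.6
Net primary income = 318.9 - 622.7 = -303.8
Net secondary income = 113.1 - 324.7 = -211.6
Current account = 997.6 + (-303.8) + (-211.6) = 482.2
Financial account = -(482.2 + (-53.2) + 55.5) = -484.5

-484.5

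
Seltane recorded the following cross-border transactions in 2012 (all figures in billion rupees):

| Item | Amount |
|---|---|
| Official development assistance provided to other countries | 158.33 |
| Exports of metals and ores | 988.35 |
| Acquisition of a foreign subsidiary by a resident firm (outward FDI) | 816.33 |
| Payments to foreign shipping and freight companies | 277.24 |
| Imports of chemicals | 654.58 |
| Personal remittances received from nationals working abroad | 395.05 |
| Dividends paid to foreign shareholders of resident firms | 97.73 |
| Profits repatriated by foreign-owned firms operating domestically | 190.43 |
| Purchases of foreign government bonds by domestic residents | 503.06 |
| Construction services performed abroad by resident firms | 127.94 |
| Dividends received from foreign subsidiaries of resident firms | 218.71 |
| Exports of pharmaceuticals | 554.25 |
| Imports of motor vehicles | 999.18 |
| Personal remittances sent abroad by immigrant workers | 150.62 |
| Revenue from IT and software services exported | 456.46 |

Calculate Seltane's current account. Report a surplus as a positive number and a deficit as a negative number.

212.65

Goods: 988.35 - 654.58 - 999.18 + 554.25 = -111.16
Services: 127.94 + 456.46 - 277.24 = 307.16
Primary income: 218.71 - 97.73 - 190.43 = -69.45
Secondary income: 395.05 - 158.33 - 150.62 = 86.10
Current account = (-111.16) + 307.16 + (-69.45) + 86.10 = 212.65
(Excluded from the current account — financial account: acquisition of a foreign subsidiary by a resident firm (outward FDI) 816.33, purchases of foreign government bonds by domestic residents 503.06.)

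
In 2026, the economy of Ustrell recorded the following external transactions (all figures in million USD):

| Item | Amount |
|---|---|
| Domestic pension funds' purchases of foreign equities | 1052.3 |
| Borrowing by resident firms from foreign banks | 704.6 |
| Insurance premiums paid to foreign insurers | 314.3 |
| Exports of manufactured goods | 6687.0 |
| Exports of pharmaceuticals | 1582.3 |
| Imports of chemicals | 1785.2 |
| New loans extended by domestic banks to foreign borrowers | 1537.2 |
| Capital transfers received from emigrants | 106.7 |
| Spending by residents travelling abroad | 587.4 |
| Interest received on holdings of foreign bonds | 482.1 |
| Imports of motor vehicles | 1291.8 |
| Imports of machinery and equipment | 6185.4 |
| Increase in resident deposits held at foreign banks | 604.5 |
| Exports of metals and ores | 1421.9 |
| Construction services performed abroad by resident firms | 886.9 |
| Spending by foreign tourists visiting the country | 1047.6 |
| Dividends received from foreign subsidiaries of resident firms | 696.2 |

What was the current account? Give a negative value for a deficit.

2639.9

Goods: -6185.4 + 6687.0 + 1421.9 - 1291.8 - 1785.2 + 1582.3 = 428.8
Services: -314.3 - 587.4 + 1047.6 + 886.9 = 1032.8
Primary income: 482.1 + 696.2 = 1178.3
Current account = 428.8 + 1032.8 + 1178.3 = 2639.9
(Excluded from the current account — financial account: domestic pension funds' purchases of foreign equities 1052.3, borrowing by resident firms from foreign banks 704.6, new loans extended by domestic banks to foreign borrowers 1537.2, increase in resident deposits held at foreign banks 604.5; capital account: capital transfers received from emigrants 106.7.)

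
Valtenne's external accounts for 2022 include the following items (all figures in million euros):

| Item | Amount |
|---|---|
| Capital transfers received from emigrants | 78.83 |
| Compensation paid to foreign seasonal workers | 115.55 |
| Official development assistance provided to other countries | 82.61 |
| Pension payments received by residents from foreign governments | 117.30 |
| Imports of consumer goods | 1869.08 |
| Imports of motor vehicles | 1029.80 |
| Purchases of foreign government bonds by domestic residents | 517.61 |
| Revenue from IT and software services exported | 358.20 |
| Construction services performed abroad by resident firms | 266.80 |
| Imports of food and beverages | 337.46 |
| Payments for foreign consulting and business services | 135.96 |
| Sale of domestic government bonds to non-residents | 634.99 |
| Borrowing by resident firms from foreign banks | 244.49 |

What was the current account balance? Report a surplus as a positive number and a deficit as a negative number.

-2828.16

Goods: -337.46 - 1869.08 - 1029.80 = -3236.34
Services: 266.80 + 358.20 - 135.96 = 489.04
Primary income: -115.55
Secondary income: -82.61 + 117.30 = 34.69
Current account = (-3236.34) + 489.04 + (-115.55) + 34.69 = -2828.16
(Excluded from the current account — capital account: capital transfers received from emigrants 78.83; financial account: purchases of foreign government bonds by domestic residents 517.61, sale of domestic government bonds to non-residents 634.99, borrowing by resident firms from foreign banks 244.49.)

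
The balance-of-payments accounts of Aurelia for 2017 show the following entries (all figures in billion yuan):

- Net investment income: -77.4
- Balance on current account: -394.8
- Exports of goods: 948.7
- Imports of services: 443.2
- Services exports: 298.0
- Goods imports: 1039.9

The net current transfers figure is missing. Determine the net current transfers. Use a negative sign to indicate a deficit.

-81.0

Current account = goods balance + services balance + net primary income + net secondary income
Sum of the known components = -313.8
Net current transfers = CA - (known components) = -394.8 - (-313.8) = -81.0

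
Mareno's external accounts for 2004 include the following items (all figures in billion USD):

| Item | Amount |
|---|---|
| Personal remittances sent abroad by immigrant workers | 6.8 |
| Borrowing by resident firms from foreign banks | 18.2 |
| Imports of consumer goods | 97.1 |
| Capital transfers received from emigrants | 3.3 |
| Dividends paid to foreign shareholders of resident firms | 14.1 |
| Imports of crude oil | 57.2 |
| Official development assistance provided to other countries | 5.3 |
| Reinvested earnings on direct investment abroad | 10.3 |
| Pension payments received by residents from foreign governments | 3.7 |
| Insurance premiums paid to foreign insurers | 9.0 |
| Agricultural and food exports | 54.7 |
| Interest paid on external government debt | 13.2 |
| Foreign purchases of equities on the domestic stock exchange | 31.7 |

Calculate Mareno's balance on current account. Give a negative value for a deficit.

Goods: -97.1 - 57.2 + 54.7 = -99.6
Services: -9.0
Primary income: -14.1 + 10.3 - 13.2 = -17.0
Secondary income: 3.7 - 5.3 - 6.8 = -8.4
Current account = (-99.6) + (-9.0) + (-17.0) + (-8.4) = -134.0
(Excluded from the current account — financial account: borrowing by resident firms from foreign banks 18.2, foreign purchases of equities on the domestic stock exchange 31.7; capital account: capital transfers received from emigrants 3.3.)

-134.0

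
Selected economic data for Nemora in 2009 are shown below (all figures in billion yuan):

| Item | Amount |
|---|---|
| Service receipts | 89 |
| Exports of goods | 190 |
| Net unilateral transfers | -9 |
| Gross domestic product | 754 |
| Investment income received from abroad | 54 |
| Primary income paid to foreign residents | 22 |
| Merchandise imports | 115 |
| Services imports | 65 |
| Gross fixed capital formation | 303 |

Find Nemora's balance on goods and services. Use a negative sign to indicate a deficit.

Goods balance = 190 - 115 = 75
Services balance = 89 - 65 = 24
Trade balance (goods + services) = 75 + 24 = 99

99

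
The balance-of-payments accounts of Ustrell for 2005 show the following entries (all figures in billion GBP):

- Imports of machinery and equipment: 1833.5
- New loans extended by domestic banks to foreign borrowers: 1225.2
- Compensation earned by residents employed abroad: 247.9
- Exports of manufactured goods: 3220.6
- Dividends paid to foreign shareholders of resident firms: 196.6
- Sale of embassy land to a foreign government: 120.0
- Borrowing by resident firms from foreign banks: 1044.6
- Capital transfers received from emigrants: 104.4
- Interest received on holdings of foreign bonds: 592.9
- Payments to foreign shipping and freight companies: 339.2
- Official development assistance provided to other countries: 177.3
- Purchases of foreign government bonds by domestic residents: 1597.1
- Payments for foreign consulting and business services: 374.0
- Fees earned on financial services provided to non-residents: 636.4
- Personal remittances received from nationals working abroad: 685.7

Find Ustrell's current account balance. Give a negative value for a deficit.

Goods: -1833.5 + 3220.6 = 1387.1
Services: -374.0 - 339.2 + 636.4 = -76.8
Primary income: -196.6 + 592.9 + 247.9 = 644.2
Secondary income: -177.3 + 685.7 = 508.4
Current account = 1387.1 + (-76.8) + 644.2 + 508.4 = 2462.9
(Excluded from the current account — financial account: new loans extended by domestic banks to foreign borrowers 1225.2, borrowing by resident firms from foreign banks 1044.6, purchases of foreign government bonds by domestic residents 1597.1; capital account: sale of embassy land to a foreign government 120.0, capital transfers received from emigrants 104.4.)

2462.9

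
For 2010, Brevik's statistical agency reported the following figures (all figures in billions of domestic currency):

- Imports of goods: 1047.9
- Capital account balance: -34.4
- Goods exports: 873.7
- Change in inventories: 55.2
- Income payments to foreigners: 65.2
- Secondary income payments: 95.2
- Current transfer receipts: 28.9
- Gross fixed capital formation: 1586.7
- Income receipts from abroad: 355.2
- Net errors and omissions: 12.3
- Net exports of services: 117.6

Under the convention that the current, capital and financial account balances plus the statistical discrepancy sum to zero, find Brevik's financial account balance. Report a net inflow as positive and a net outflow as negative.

-145.0

Goods balance = 873.7 - 1047.9 = -174.2
Services balance = 117.6
Trade balance (goods + services) = -174.2 + 117.6 = -56.6
Net primary income = 355.2 - 65.2 = 290.0
Net secondary income = 28.9 - 95.2 = -66.3
Current account = -56.6 + 290.0 + (-66.3) = 167.1
Financial account = -(167.1 + (-34.4) + 12.3) = -145.0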